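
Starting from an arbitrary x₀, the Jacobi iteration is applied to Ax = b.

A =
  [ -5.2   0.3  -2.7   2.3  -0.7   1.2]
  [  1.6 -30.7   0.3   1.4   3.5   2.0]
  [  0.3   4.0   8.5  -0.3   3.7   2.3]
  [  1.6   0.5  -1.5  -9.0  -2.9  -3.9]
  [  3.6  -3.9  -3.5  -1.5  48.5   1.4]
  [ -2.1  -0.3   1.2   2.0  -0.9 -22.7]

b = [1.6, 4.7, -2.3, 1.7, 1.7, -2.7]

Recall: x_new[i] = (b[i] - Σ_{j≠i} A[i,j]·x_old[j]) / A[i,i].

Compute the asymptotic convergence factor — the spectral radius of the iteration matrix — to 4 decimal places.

Diagonal D = diag(-5.2, -30.7, 8.5, -9, 48.5, -22.7); L, U strict lower/upper.
Jacobi T = -D⁻¹(L+U): T[0,5] = -(1.2)/(-5.2) = +0.2308; T[0,0] = 0.
  T[0,:] = [+0.0000, +0.0577, -0.5192, +0.4423, -0.1346, +0.2308]
  T[1,:] = [+0.0521, +0.0000, +0.0098, +0.0456, +0.1140, +0.0651]
  T[2,:] = [-0.0353, -0.4706, +0.0000, +0.0353, -0.4353, -0.2706]
  T[3,:] = [+0.1778, +0.0556, -0.1667, +0.0000, -0.3222, -0.4333]
  T[4,:] = [-0.0742, +0.0804, +0.0722, +0.0309, +0.0000, -0.0289]
  T[5,:] = [-0.0925, -0.0132, +0.0529, +0.0881, -0.0396, +0.0000]
moduli |λ_i(T)| = 0.3680, 0.2960, 0.2960, 0.2749, 0.2749, 0.0027.
ρ(T) = max|λ| = 0.3680; 0.3680 < 1, so it converges for any x₀.

0.3680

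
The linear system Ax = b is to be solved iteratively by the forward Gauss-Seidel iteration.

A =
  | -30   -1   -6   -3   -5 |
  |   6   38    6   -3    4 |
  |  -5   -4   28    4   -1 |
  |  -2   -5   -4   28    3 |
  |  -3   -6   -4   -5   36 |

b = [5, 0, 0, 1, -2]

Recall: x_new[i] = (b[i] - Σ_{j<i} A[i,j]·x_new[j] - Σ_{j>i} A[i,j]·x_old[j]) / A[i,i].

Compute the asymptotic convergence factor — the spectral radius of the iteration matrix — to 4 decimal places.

A = D + L + U where D = diag(-30, 38, 28, 28, 36).
Gauss-Seidel: T = -(D+L)⁻¹U, row 0 first, T[0,3] = -(-3)/(-30) = -0.1000; later rows by forward substitution.
  T[0,:] = [+0.0000 -0.0333 -0.2000 -0.1000 -0.1667]
  T[1,:] = [+0.0000 +0.0053 -0.1263 +0.0947 -0.0789]
  T[2,:] = [+0.0000 -0.0052 -0.0538 -0.1472 -0.0053]
  T[3,:] = [+0.0000 -0.0022 -0.0445 -0.0113 -0.1339]
  T[4,:] = [+0.0000 -0.0028 -0.0499 -0.0105 -0.0462]
|eigenvalues of T|: 0.1658, 0.0592, 0.0592, 0.0116, 0.0000.
ρ(T) = max|λ| = 0.1658; 0.1658 < 1: convergent.

0.1658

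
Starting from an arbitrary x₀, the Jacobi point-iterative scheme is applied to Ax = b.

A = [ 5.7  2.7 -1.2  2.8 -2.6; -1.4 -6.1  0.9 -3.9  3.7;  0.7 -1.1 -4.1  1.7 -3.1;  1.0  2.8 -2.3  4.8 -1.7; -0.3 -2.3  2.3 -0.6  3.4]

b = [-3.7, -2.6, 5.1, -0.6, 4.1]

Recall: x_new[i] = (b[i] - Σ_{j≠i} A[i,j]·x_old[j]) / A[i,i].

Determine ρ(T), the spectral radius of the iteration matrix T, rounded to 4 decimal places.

1.5004

Let D = diag(5.7, -6.1, -4.1, 4.8, 3.4); L, U the strict triangles.
T_J = -D⁻¹(L+U): T[2,0] = -(0.7)/(-4.1) = +0.1707; T[2,2] = 0.
  T[0,:] = [+0.0000 -0.4737 +0.2105 -0.4912 +0.4561]
  T[1,:] = [-0.2295 +0.0000 +0.1475 -0.6393 +0.6066]
  T[2,:] = [+0.1707 -0.2683 +0.0000 +0.4146 -0.7561]
  T[3,:] = [-0.2083 -0.5833 +0.4792 +0.0000 +0.3542]
  T[4,:] = [+0.0882 +0.6765 -0.6765 +0.1765 +0.0000]
eigenvalue magnitudes: 1.5004, 1.0924, 0.2697, 0.2697, 0.1314.
ρ(T) = max|λ| = 1.5004; 1.5004 > 1, so it fails to converge.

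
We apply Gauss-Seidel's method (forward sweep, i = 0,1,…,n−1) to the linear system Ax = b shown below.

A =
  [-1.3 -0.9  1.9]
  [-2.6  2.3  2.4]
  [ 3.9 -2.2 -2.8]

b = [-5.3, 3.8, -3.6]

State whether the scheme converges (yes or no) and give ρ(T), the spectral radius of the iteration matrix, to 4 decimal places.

A = D + L + U where D = diag(-1.3, 2.3, -2.8).
GS T = -(D+L)⁻¹U: row 0 first, T[0,2] = -(1.9)/(-1.3) = +1.4615; later rows by forward substitution.
  T[0,:] = [+0.0000  -0.6923  +1.4615]
  T[1,:] = [+0.0000  -0.7826  +0.6087]
  T[2,:] = [+0.0000  -0.3494  +1.5575]
moduli |λ_i(T)| = 1.4627, 0.6879, 0.0000.
spectral radius ρ = 1.4627; 1.4627 > 1: divergent.

no, ρ = 1.4627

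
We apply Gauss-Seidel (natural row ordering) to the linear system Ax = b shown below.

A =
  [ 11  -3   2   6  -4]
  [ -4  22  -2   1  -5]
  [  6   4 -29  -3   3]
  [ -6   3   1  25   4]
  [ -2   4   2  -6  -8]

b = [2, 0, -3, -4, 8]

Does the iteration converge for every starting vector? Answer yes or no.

yes

A = D + L + U where D = diag(11, 22, -29, 25, -8).
T_GS = -(D+L)⁻¹U: row 0 first, T[0,4] = -(-4)/(11) = +0.3636; later rows by forward substitution.
  T[0,:] = [+0.0000 +0.2727 -0.1818 -0.5455 +0.3636]
  T[1,:] = [+0.0000 +0.0496 +0.0579 -0.1446 +0.2934]
  T[2,:] = [+0.0000 +0.0633 -0.0296 -0.2362 +0.2192]
  T[3,:] = [+0.0000 +0.0570 -0.0494 -0.1041 -0.1167]
  T[4,:] = [+0.0000 -0.0703 +0.1040 +0.0831 +0.1981]
|roots of det(T-λI)|: 0.1805, 0.0900, 0.0795, 0.0795, 0.0000.
ρ = 0.1805; 0.1805 < 1, so it converges for any x₀.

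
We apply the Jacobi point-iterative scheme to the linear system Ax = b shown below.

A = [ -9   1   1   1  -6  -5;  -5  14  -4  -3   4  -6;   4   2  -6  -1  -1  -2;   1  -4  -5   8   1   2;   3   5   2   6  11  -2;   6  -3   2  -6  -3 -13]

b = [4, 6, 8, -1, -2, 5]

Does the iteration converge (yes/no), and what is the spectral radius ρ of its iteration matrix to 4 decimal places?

Write A = D+L+U with D = diag(-9, 14, -6, 8, 11, -13).
T_J = -D⁻¹(L+U): T[0,5] = -(-5)/(-9) = -0.5556; T[0,0] = 0.
  T[0,:] = [+0.0000, +0.1111, +0.1111, +0.1111, -0.6667, -0.5556]
  T[1,:] = [+0.3571, +0.0000, +0.2857, +0.2143, -0.2857, +0.4286]
  T[2,:] = [+0.6667, +0.3333, +0.0000, -0.1667, -0.1667, -0.3333]
  T[3,:] = [-0.1250, +0.5000, +0.6250, +0.0000, -0.1250, -0.2500]
  T[4,:] = [-0.2727, -0.4545, -0.1818, -0.5455, +0.0000, +0.1818]
  T[5,:] = [+0.4615, -0.2308, +0.1538, -0.4615, -0.2308, +0.0000]
eigenvalue magnitudes: 1.1287, 0.7614, 0.7614, 0.6210, 0.3387, 0.3387.
ρ(T) = max|λ| = 1.1287; 1.1287 > 1 ⇒ diverges.

no, ρ = 1.1287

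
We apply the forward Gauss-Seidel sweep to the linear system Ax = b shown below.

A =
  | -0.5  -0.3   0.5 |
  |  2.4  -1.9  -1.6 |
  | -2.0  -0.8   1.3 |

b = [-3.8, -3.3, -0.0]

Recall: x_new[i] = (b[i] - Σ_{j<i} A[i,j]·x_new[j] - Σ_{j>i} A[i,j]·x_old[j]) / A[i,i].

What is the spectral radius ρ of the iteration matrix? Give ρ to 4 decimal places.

Split A = D + L + U, D = diag(-0.5, -1.9, 1.3).
GS T = -(D+L)⁻¹U: row 0 first, T[0,1] = -(-0.3)/(-0.5) = -0.6000; later rows by forward substitution.
  T[0,:] = [+0.0000  -0.6000  +1.0000]
  T[1,:] = [+0.0000  -0.7579  +0.4211]
  T[2,:] = [+0.0000  -1.3895  +1.7976]
|eigenvalues of T|: 1.5433, 0.5037, 0.0000.
ρ = 1.5433; 1.5433 > 1, so it fails to converge.

1.5433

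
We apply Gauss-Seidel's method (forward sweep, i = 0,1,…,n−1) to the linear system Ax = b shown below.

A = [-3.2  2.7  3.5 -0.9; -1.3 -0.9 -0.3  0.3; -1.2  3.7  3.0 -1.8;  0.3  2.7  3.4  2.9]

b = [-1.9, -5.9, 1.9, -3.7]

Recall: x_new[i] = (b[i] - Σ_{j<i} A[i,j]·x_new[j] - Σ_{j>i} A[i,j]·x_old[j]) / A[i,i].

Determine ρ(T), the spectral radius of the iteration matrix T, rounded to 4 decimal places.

Split A = D + L + U, D = diag(-3.2, -0.9, 3, 2.9).
Gauss-Seidel: T = -(D+L)⁻¹U, row 0 first, T[0,3] = -(-0.9)/(-3.2) = -0.2812; later rows by forward substitution.
  T[0,:] = [+0.0000, +0.8438, +1.0938, -0.2812]
  T[1,:] = [+0.0000, -1.2188, -1.9132, +0.7396]
  T[2,:] = [+0.0000, +1.8406, +2.7971, -0.4247]
  T[3,:] = [+0.0000, -1.1106, -1.6113, -0.1616]
eigenvalue magnitudes: 1.4291, 0.1105, 0.1105, 0.0000.
spectral radius ρ = 1.4291; 1.4291 > 1 ⇒ diverges.

1.4291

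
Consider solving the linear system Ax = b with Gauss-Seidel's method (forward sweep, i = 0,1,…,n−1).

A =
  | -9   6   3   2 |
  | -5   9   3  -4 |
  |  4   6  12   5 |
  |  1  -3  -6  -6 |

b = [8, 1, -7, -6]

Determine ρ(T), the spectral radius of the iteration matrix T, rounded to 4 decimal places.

Let D = diag(-9, 9, 12, -6); L, U the strict triangles.
Gauss-Seidel: T = -(D+L)⁻¹U, row 0 first, T[0,2] = -(3)/(-9) = +0.3333; later rows by forward substitution.
  T[0,:] = [+0.0000  +0.6667  +0.3333  +0.2222]
  T[1,:] = [+0.0000  +0.3704  -0.1481  +0.5679]
  T[2,:] = [+0.0000  -0.4074  -0.0370  -0.7747]
  T[3,:] = [+0.0000  +0.3333  +0.1667  +0.5278]
moduli |λ_i(T)| = 0.8333, 0.1361, 0.1361, 0.0000.
ρ = 0.8333; 0.8333 < 1 ⇒ converges.

0.8333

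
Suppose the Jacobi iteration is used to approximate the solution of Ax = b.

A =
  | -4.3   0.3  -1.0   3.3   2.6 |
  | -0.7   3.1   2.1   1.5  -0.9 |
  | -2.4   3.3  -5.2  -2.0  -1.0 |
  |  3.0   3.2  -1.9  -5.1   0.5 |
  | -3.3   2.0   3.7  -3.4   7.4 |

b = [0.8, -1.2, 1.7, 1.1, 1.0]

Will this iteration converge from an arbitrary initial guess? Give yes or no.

no

Write A = D+L+U with D = diag(-4.3, 3.1, -5.2, -5.1, 7.4).
Jacobi: T = -D⁻¹(L+U), T[1,3] = -(1.5)/(3.1) = -0.4839; T[1,1] = 0.
  T[0,:] = [+0.0000 +0.0698 -0.2326 +0.7674 +0.6047]
  T[1,:] = [+0.2258 +0.0000 -0.6774 -0.4839 +0.2903]
  T[2,:] = [-0.4615 +0.6346 +0.0000 -0.3846 -0.1923]
  T[3,:] = [+0.5882 +0.6275 -0.3725 +0.0000 +0.0980]
  T[4,:] = [+0.4459 -0.2703 -0.5000 +0.4595 +0.0000]
|roots of det(T-λI)|: 1.2863, 0.8842, 0.8842, 0.4944, 0.4944.
ρ = 1.2863; 1.2863 > 1: divergent.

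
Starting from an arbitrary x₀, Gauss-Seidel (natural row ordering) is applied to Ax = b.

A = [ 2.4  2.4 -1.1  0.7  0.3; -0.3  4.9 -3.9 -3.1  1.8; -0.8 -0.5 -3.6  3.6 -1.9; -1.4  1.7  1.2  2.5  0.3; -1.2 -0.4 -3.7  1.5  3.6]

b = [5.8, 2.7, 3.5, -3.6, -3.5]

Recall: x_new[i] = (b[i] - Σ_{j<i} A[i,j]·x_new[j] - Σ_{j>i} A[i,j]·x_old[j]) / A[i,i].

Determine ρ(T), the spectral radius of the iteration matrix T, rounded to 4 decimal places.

Write A = D+L+U with D = diag(2.4, 4.9, -3.6, 2.5, 3.6).
GS T = -(D+L)⁻¹U: row 0 first, T[0,4] = -(0.3)/(2.4) = -0.1250; later rows by forward substitution.
  T[0,:] = [+0.0000, -1.0000, +0.4583, -0.2917, -0.1250]
  T[1,:] = [+0.0000, -0.0612, +0.8240, +0.6148, -0.3750]
  T[2,:] = [+0.0000, +0.2307, -0.2163, +0.9794, -0.4479]
  T[3,:] = [+0.0000, -0.6291, -0.1998, -1.0515, +0.2800]
  T[4,:] = [+0.0000, +0.1591, +0.1053, +1.4159, -0.6604]
|eigenvalues of T|: 1.2947, 0.6551, 0.6551, 0.0573, 0.0000.
ρ(T) = max|λ| = 1.2947; 1.2947 > 1 ⇒ diverges.

1.2947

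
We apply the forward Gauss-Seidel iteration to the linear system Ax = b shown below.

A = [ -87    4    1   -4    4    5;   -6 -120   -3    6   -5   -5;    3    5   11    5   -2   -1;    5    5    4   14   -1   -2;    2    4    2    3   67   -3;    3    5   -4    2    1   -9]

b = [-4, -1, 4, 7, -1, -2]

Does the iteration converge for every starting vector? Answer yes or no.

yes

Split A = D + L + U, D = diag(-87, -120, 11, 14, 67, -9).
Gauss-Seidel: T = -(D+L)⁻¹U, row 0 first, T[0,1] = -(4)/(-87) = +0.0460; later rows by forward substitution.
  T[0,:] = [+0.0000, +0.0460, +0.0115, -0.0460, +0.0460, +0.0575]
  T[1,:] = [+0.0000, -0.0023, -0.0256, +0.0523, -0.0440, -0.0445]
  T[2,:] = [+0.0000, -0.0115, +0.0085, -0.4658, +0.1893, +0.0955]
  T[3,:] = [+0.0000, -0.0123, +0.0026, +0.1308, +0.0166, +0.1110]
  T[4,:] = [+0.0000, -0.0003, +0.0008, +0.0063, -0.0051, +0.0379]
  T[5,:] = [+0.0000, +0.0164, -0.0135, +0.2505, -0.0901, -0.0192]
moduli |λ_i(T)| = 0.2386, 0.0646, 0.0416, 0.0416, 0.0209, 0.0000.
ρ(T) = max|λ| = 0.2386; 0.2386 < 1, so it converges for any x₀.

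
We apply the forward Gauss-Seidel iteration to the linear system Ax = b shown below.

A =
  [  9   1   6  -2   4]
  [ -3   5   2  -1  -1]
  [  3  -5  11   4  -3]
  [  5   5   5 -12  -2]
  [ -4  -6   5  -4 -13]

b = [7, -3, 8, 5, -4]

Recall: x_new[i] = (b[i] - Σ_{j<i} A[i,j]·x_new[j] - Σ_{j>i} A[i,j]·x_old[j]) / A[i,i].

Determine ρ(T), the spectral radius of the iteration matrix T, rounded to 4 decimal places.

0.9094

Write A = D+L+U with D = diag(9, 5, 11, -12, -13).
T_GS = -(D+L)⁻¹U: row 0 first, T[0,2] = -(6)/(9) = -0.6667; later rows by forward substitution.
  T[0,:] = [+0.0000, -0.1111, -0.6667, +0.2222, -0.4444]
  T[1,:] = [+0.0000, -0.0667, -0.8000, +0.3333, -0.0667]
  T[2,:] = [+0.0000, -0.0000, -0.1818, -0.2727, +0.3636]
  T[3,:] = [+0.0000, -0.0741, -0.6869, +0.1178, -0.2281]
  T[4,:] = [+0.0000, +0.0877, +0.7158, -0.3634, +0.3776]
|roots of det(T-λI)|: 0.9094, 0.6000, 0.0811, 0.0187, 0.0000.
ρ = 0.9094; 0.9094 < 1: convergent.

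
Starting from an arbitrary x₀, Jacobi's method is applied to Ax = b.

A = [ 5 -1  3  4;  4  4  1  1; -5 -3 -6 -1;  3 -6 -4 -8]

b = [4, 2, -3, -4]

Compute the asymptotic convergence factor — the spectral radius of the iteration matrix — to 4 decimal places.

1.2632

A = D + L + U where D = diag(5, 4, -6, -8).
Jacobi: T = -D⁻¹(L+U), T[3,1] = -(-6)/(-8) = -0.7500; T[3,3] = 0.
  T[0,:] = [+0.0000, +0.2000, -0.6000, -0.8000]
  T[1,:] = [-1.0000, +0.0000, -0.2500, -0.2500]
  T[2,:] = [-0.8333, -0.5000, +0.0000, -0.1667]
  T[3,:] = [+0.3750, -0.7500, -0.5000, +0.0000]
moduli |λ_i(T)| = 1.2632, 0.9665, 0.9665, 0.2666.
ρ(T) = max|λ| = 1.2632; 1.2632 > 1 ⇒ diverges.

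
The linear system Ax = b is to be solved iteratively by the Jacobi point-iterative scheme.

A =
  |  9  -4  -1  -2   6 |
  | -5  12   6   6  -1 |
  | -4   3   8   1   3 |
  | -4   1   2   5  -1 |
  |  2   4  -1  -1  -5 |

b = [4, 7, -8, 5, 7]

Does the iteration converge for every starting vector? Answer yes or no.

Diagonal D = diag(9, 12, 8, 5, -5); L, U strict lower/upper.
T_J = -D⁻¹(L+U): T[3,1] = -(1)/(5) = -0.2000; T[3,3] = 0.
  T[0,:] = [+0.0000 +0.4444 +0.1111 +0.2222 -0.6667]
  T[1,:] = [+0.4167 +0.0000 -0.5000 -0.5000 +0.0833]
  T[2,:] = [+0.5000 -0.3750 +0.0000 -0.1250 -0.3750]
  T[3,:] = [+0.8000 -0.2000 -0.4000 +0.0000 +0.2000]
  T[4,:] = [+0.4000 +0.8000 -0.2000 -0.2000 +0.0000]
|λ(T)| sorted: 1.1457, 0.6386, 0.5882, 0.5882, 0.3654.
ρ = 1.1457; 1.1457 > 1 ⇒ diverges.

no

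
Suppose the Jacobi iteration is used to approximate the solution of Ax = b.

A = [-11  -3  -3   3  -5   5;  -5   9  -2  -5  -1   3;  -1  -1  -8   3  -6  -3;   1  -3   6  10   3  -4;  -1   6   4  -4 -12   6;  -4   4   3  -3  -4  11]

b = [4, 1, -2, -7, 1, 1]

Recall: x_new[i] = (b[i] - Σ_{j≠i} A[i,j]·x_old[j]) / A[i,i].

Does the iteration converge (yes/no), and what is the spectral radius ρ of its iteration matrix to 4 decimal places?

no, ρ = 1.1760

Diagonal D = diag(-11, 9, -8, 10, -12, 11); L, U strict lower/upper.
T_J = -D⁻¹(L+U): T[4,3] = -(-4)/(-12) = -0.3333; T[4,4] = 0.
  T[0,:] = [+0.0000, -0.2727, -0.2727, +0.2727, -0.4545, +0.4545]
  T[1,:] = [+0.5556, +0.0000, +0.2222, +0.5556, +0.1111, -0.3333]
  T[2,:] = [-0.1250, -0.1250, +0.0000, +0.3750, -0.7500, -0.3750]
  T[3,:] = [-0.1000, +0.3000, -0.6000, +0.0000, -0.3000, +0.4000]
  T[4,:] = [-0.0833, +0.5000, +0.3333, -0.3333, +0.0000, +0.5000]
  T[5,:] = [+0.3636, -0.3636, -0.2727, +0.2727, +0.3636, +0.0000]
eigenvalue magnitudes: 1.1760, 0.7619, 0.7619, 0.6097, 0.3763, 0.0298.
ρ(T) = max|λ| = 1.1760; 1.1760 > 1: divergent.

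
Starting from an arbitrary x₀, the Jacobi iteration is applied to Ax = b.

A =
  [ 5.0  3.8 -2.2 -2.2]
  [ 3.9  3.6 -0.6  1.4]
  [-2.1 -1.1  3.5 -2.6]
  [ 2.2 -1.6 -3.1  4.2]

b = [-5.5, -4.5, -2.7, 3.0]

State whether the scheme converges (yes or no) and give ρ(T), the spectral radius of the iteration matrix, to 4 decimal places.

Split A = D + L + U, D = diag(5, 3.6, 3.5, 4.2).
T_J = -D⁻¹(L+U): T[0,3] = -(-2.2)/(5) = +0.4400; T[0,0] = 0.
  T[0,:] = [+0.0000  -0.7600  +0.4400  +0.4400]
  T[1,:] = [-1.0833  +0.0000  +0.1667  -0.3889]
  T[2,:] = [+0.6000  +0.3143  +0.0000  +0.7429]
  T[3,:] = [-0.5238  +0.3810  +0.7381  +0.0000]
|eigenvalues of T|: 1.2264, 0.9226, 0.9226, 0.4030.
spectral radius ρ = 1.2264; 1.2264 > 1: divergent.

no, ρ = 1.2264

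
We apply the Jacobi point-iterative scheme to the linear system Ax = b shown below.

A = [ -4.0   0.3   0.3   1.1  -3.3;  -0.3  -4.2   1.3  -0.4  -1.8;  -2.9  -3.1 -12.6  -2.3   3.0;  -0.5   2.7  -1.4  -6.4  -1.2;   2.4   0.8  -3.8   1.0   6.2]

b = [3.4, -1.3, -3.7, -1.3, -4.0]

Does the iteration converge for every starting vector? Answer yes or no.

Let D = diag(-4, -4.2, -12.6, -6.4, 6.2); L, U the strict triangles.
T_J = -D⁻¹(L+U): T[1,2] = -(1.3)/(-4.2) = +0.3095; T[1,1] = 0.
  T[0,:] = [+0.0000 +0.0750 +0.0750 +0.2750 -0.8250]
  T[1,:] = [-0.0714 +0.0000 +0.3095 -0.0952 -0.4286]
  T[2,:] = [-0.2302 -0.2460 +0.0000 -0.1825 +0.2381]
  T[3,:] = [-0.0781 +0.4219 -0.2188 +0.0000 -0.1875]
  T[4,:] = [-0.3871 -0.1290 +0.6129 -0.1613 +0.0000]
|roots of det(T-λI)|: 0.8701, 0.4505, 0.4505, 0.2793, 0.2793.
ρ = 0.8701; 0.8701 < 1, so it converges for any x₀.

yes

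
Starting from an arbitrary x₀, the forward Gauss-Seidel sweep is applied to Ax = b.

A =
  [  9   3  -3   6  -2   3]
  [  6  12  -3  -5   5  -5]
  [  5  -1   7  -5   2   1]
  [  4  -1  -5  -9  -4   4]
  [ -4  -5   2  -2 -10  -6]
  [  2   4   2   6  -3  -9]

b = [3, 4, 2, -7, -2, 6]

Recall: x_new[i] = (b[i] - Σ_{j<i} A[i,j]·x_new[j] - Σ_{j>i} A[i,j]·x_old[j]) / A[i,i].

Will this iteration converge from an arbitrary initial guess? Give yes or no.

no

Let D = diag(9, 12, 7, -9, -10, -9); L, U the strict triangles.
GS T = -(D+L)⁻¹U: row 0 first, T[0,4] = -(-2)/(9) = +0.2222; later rows by forward substitution.
  T[0,:] = [+0.0000 -0.3333 +0.3333 -0.6667 +0.2222 -0.3333]
  T[1,:] = [+0.0000 +0.1667 +0.0833 +0.7500 -0.5278 +0.5833]
  T[2,:] = [+0.0000 +0.2619 -0.2262 +1.2976 -0.5198 +0.1786]
  T[3,:] = [+0.0000 -0.3122 +0.2646 -1.1005 +0.0018 +0.1323]
  T[4,:] = [+0.0000 +0.1648 -0.2731 +0.3713 +0.0707 -0.7491]
  T[5,:] = [+0.0000 -0.2049 +0.3283 -0.3839 -0.3231 +0.5627]
|roots of det(T-λI)|: 1.1916, 0.8710, 0.1667, 0.1667, 0.1223, 0.0000.
ρ(T) = max|λ| = 1.1916; 1.1916 > 1, so it fails to converge.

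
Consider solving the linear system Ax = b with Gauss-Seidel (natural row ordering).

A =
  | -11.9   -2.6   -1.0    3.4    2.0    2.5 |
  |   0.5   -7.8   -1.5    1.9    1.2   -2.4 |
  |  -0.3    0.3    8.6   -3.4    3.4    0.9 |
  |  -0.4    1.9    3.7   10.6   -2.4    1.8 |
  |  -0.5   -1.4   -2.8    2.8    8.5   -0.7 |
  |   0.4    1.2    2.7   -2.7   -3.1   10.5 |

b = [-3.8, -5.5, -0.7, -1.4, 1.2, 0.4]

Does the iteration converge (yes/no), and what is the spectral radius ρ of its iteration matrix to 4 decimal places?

Diagonal D = diag(-11.9, -7.8, 8.6, 10.6, 8.5, 10.5); L, U strict lower/upper.
Gauss-Seidel: T = -(D+L)⁻¹U, row 0 first, T[0,4] = -(2)/(-11.9) = +0.1681; later rows by forward substitution.
  T[0,:] = [+0.0000, -0.2185, -0.0840, +0.2857, +0.1681, +0.2101]
  T[1,:] = [+0.0000, -0.0140, -0.1977, +0.2619, +0.1646, -0.2942]
  T[2,:] = [+0.0000, -0.0071, +0.0040, +0.3962, -0.3952, -0.0871]
  T[3,:] = [+0.0000, -0.0032, +0.0309, -0.1745, +0.3412, -0.0788]
  T[4,:] = [+0.0000, -0.0164, -0.0464, +0.2479, -0.2056, +0.0435]
  T[5,:] = [+0.0000, +0.0061, +0.0190, -0.1144, +0.1035, +0.0406]
moduli |λ_i(T)| = 0.5623, 0.0944, 0.0791, 0.0791, 0.0356, 0.0000.
ρ(T) = max|λ| = 0.5623; 0.5623 < 1: convergent.

yes, ρ = 0.5623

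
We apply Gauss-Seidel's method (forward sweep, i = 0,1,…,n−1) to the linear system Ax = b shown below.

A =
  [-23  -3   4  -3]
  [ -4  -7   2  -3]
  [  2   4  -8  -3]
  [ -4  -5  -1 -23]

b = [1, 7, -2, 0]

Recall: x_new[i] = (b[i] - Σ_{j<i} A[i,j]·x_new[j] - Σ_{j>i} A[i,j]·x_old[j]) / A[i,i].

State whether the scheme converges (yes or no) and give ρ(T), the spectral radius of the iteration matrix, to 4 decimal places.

Split A = D + L + U, D = diag(-23, -7, -8, -23).
GS T = -(D+L)⁻¹U: row 0 first, T[0,2] = -(4)/(-23) = +0.1739; later rows by forward substitution.
  T[0,:] = [+0.0000 -0.1304 +0.1739 -0.1304]
  T[1,:] = [+0.0000 +0.0745 +0.1863 -0.3540]
  T[2,:] = [+0.0000 +0.0047 +0.1366 -0.5846]
  T[3,:] = [+0.0000 +0.0063 -0.0767 +0.1251]
moduli |λ_i(T)| = 0.3352, 0.0857, 0.0846, 0.0000.
ρ(T) = max|λ| = 0.3352; 0.3352 < 1: convergent.

yes, ρ = 0.3352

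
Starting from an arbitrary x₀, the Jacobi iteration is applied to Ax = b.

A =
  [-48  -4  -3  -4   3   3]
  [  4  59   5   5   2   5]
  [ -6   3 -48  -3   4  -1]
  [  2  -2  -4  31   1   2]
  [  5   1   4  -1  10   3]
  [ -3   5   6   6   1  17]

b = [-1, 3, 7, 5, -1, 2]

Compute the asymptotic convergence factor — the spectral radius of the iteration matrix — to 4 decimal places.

0.3140

Write A = D+L+U with D = diag(-48, 59, -48, 31, 10, 17).
Jacobi T = -D⁻¹(L+U): T[5,0] = -(-3)/(17) = +0.1765; T[5,5] = 0.
  T[0,:] = [+0.0000, -0.0833, -0.0625, -0.0833, +0.0625, +0.0625]
  T[1,:] = [-0.0678, +0.0000, -0.0847, -0.0847, -0.0339, -0.0847]
  T[2,:] = [-0.1250, +0.0625, +0.0000, -0.0625, +0.0833, -0.0208]
  T[3,:] = [-0.0645, +0.0645, +0.1290, +0.0000, -0.0323, -0.0645]
  T[4,:] = [-0.5000, -0.1000, -0.4000, +0.1000, +0.0000, -0.3000]
  T[5,:] = [+0.1765, -0.2941, -0.3529, -0.3529, -0.0588, +0.0000]
|eigenvalues of T|: 0.3140, 0.2510, 0.2510, 0.2198, 0.0532, 0.0287.
ρ = 0.3140; 0.3140 < 1, so it converges for any x₀.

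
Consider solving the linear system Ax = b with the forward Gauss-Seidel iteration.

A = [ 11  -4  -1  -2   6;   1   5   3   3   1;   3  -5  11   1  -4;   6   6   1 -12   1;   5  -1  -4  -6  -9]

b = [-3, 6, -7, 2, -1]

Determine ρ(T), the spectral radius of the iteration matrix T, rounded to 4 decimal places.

0.8906

Let D = diag(11, 5, 11, -12, -9); L, U the strict triangles.
T_GS = -(D+L)⁻¹U: row 0 first, T[0,3] = -(-2)/(11) = +0.1818; later rows by forward substitution.
  T[0,:] = [+0.0000, +0.3636, +0.0909, +0.1818, -0.5455]
  T[1,:] = [+0.0000, -0.0727, -0.6182, -0.6364, -0.0909]
  T[2,:] = [+0.0000, -0.1322, -0.3058, -0.4298, +0.4711]
  T[3,:] = [+0.0000, +0.1344, -0.2891, -0.2631, -0.1956]
  T[4,:] = [+0.0000, +0.1792, +0.4478, +0.5381, -0.3719]
moduli |λ_i(T)| = 0.8906, 0.2109, 0.2109, 0.0232, 0.0000.
ρ(T) = max|λ| = 0.8906; 0.8906 < 1, so it converges for any x₀.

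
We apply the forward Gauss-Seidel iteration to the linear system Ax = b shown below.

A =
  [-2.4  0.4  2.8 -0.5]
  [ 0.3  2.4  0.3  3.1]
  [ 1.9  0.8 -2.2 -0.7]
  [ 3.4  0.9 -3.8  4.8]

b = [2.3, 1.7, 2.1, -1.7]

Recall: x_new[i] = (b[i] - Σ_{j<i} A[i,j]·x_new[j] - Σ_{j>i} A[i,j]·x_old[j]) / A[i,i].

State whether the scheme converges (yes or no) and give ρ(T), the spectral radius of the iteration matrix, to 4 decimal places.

yes, ρ = 0.9179

Diagonal D = diag(-2.4, 2.4, -2.2, 4.8); L, U strict lower/upper.
GS T = -(D+L)⁻¹U: row 0 first, T[0,1] = -(0.4)/(-2.4) = +0.1667; later rows by forward substitution.
  T[0,:] = [+0.0000  +0.1667  +1.1667  -0.2083]
  T[1,:] = [+0.0000  -0.0208  -0.2708  -1.2656]
  T[2,:] = [+0.0000  +0.1364  +0.9091  -0.9583]
  T[3,:] = [+0.0000  -0.0062  -0.0559  -0.3738]
eigenvalue magnitudes: 0.9179, 0.4158, 0.0123, 0.0000.
spectral radius ρ = 0.9179; 0.9179 < 1 ⇒ converges.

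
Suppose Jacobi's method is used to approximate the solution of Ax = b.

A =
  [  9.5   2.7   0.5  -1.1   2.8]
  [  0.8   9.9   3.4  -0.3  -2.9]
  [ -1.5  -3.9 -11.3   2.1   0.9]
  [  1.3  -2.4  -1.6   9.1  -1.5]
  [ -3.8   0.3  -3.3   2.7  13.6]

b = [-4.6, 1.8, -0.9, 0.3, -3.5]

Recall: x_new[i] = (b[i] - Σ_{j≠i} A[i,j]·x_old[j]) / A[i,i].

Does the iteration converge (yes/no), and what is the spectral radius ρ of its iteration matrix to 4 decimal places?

yes, ρ = 0.5659

A = D + L + U where D = diag(9.5, 9.9, -11.3, 9.1, 13.6).
Jacobi T = -D⁻¹(L+U): T[3,0] = -(1.3)/(9.1) = -0.1429; T[3,3] = 0.
  T[0,:] = [+0.0000  -0.2842  -0.0526  +0.1158  -0.2947]
  T[1,:] = [-0.0808  +0.0000  -0.3434  +0.0303  +0.2929]
  T[2,:] = [-0.1327  -0.3451  +0.0000  +0.1858  +0.0796]
  T[3,:] = [-0.1429  +0.2637  +0.1758  +0.0000  +0.1648]
  T[4,:] = [+0.2794  -0.0221  +0.2426  -0.1985  +0.0000]
|λ(T)| sorted: 0.5659, 0.4138, 0.4138, 0.3108, 0.0027.
ρ(T) = max|λ| = 0.5659; 0.5659 < 1: convergent.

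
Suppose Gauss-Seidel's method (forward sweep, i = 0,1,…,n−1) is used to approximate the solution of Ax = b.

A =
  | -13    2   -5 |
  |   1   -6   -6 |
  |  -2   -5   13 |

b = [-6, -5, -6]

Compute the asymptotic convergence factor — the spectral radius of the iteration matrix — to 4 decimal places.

0.3806

Let D = diag(-13, -6, 13); L, U the strict triangles.
T_GS = -(D+L)⁻¹U: row 0 first, T[0,2] = -(-5)/(-13) = -0.3846; later rows by forward substitution.
  T[0,:] = [+0.0000, +0.1538, -0.3846]
  T[1,:] = [+0.0000, +0.0256, -1.0641]
  T[2,:] = [+0.0000, +0.0335, -0.4684]
|λ(T)| sorted: 0.3806, 0.0622, 0.0000.
ρ = 0.3806; 0.3806 < 1 ⇒ converges.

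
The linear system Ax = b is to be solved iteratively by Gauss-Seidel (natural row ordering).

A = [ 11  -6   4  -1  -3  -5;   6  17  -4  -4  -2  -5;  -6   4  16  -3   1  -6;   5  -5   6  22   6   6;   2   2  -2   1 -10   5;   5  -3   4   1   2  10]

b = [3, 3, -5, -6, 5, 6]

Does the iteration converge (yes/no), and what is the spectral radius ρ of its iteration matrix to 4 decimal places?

yes, ρ = 0.8561

Let D = diag(11, 17, 16, 22, -10, 10); L, U the strict triangles.
GS T = -(D+L)⁻¹U: row 0 first, T[0,5] = -(-5)/(11) = +0.4545; later rows by forward substitution.
  T[0,:] = [+0.0000, +0.5455, -0.3636, +0.0909, +0.2727, +0.4545]
  T[1,:] = [+0.0000, -0.1925, +0.3636, +0.2032, +0.0214, +0.1337]
  T[2,:] = [+0.0000, +0.2527, -0.2273, +0.1708, +0.0344, +0.5120]
  T[3,:] = [+0.0000, -0.2366, +0.2273, -0.0211, -0.3392, -0.4853]
  T[4,:] = [+0.0000, -0.0036, +0.0682, +0.0226, +0.0180, +0.4667]
  T[5,:] = [+0.0000, -0.4072, +0.3455, -0.0552, -0.1134, -0.4368]
|roots of det(T-λI)|: 0.8561, 0.2849, 0.2849, 0.1909, 0.1237, 0.0000.
spectral radius ρ = 0.8561; 0.8561 < 1 ⇒ converges.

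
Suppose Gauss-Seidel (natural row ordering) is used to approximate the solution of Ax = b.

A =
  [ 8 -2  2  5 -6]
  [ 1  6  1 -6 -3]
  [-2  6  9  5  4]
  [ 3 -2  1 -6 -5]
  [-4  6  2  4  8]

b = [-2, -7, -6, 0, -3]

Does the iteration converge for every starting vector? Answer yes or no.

no

Let D = diag(8, 6, 9, -6, 8); L, U the strict triangles.
T_GS = -(D+L)⁻¹U: row 0 first, T[0,2] = -(2)/(8) = -0.2500; later rows by forward substitution.
  T[0,:] = [+0.0000 +0.2500 -0.2500 -0.6250 +0.7500]
  T[1,:] = [+0.0000 -0.0417 -0.1250 +1.1042 +0.3750]
  T[2,:] = [+0.0000 +0.0833 +0.0278 -1.4306 -0.5278]
  T[3,:] = [+0.0000 +0.1528 -0.0787 -0.9190 -0.6713]
  T[4,:] = [+0.0000 +0.0590 +0.0012 -0.3235 +0.5613]
|roots of det(T-λI)|: 1.2780, 0.6934, 0.2557, 0.0426, 0.0000.
ρ(T) = max|λ| = 1.2780; 1.2780 > 1, so it fails to converge.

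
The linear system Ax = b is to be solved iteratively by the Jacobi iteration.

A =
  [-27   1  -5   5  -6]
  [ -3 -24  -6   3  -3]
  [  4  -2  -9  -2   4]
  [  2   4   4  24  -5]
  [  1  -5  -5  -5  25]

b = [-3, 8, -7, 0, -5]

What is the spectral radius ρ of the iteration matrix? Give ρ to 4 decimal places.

0.5281

Let D = diag(-27, -24, -9, 24, 25); L, U the strict triangles.
Jacobi: T = -D⁻¹(L+U), T[1,3] = -(3)/(-24) = +0.1250; T[1,1] = 0.
  T[0,:] = [+0.0000 +0.0370 -0.1852 +0.1852 -0.2222]
  T[1,:] = [-0.1250 +0.0000 -0.2500 +0.1250 -0.1250]
  T[2,:] = [+0.4444 -0.2222 +0.0000 -0.2222 +0.4444]
  T[3,:] = [-0.0833 -0.1667 -0.1667 +0.0000 +0.2083]
  T[4,:] = [-0.0400 +0.2000 +0.2000 +0.2000 +0.0000]
|eigenvalues of T|: 0.5281, 0.3375, 0.3375, 0.2361, 0.0503.
ρ(T) = max|λ| = 0.5281; 0.5281 < 1, so it converges for any x₀.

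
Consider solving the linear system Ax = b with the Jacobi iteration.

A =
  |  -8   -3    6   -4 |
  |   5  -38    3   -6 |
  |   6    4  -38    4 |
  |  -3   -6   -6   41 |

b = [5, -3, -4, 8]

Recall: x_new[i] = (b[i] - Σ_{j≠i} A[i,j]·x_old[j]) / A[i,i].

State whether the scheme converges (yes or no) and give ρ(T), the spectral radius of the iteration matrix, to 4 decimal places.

Write A = D+L+U with D = diag(-8, -38, -38, 41).
T_J = -D⁻¹(L+U): T[1,3] = -(-6)/(-38) = -0.1579; T[1,1] = 0.
  T[0,:] = [+0.0000, -0.3750, +0.7500, -0.5000]
  T[1,:] = [+0.1316, +0.0000, +0.0789, -0.1579]
  T[2,:] = [+0.1579, +0.1053, +0.0000, +0.1053]
  T[3,:] = [+0.0732, +0.1463, +0.1463, +0.0000]
eigenvalue magnitudes: 0.3056, 0.2527, 0.2166, 0.2166.
ρ = 0.3056; 0.3056 < 1: convergent.

yes, ρ = 0.3056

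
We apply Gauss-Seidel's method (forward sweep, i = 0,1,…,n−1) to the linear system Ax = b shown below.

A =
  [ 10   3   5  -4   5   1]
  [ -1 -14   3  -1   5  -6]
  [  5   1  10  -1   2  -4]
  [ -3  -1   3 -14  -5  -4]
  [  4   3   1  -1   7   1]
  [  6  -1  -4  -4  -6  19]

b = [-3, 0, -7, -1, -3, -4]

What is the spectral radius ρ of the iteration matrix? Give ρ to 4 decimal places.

Let D = diag(10, -14, 10, -14, 7, 19); L, U the strict triangles.
T_GS = -(D+L)⁻¹U: row 0 first, T[0,2] = -(5)/(10) = -0.5000; later rows by forward substitution.
  T[0,:] = [+0.0000, -0.3000, -0.5000, +0.4000, -0.5000, -0.1000]
  T[1,:] = [+0.0000, +0.0214, +0.2500, -0.1000, +0.3929, -0.4214]
  T[2,:] = [+0.0000, +0.1479, +0.2250, -0.0900, +0.0107, +0.4921]
  T[3,:] = [+0.0000, +0.0944, +0.1375, -0.0979, -0.2758, -0.1287]
  T[4,:] = [+0.0000, +0.1546, +0.1661, -0.1868, +0.0764, +0.0062]
  T[5,:] = [+0.0000, +0.1957, +0.2998, -0.2301, +0.1469, +0.0879]
|roots of det(T-λI)|: 0.6242, 0.2403, 0.2403, 0.1464, 0.0196, 0.0000.
ρ = 0.6242; 0.6242 < 1, so it converges for any x₀.

0.6242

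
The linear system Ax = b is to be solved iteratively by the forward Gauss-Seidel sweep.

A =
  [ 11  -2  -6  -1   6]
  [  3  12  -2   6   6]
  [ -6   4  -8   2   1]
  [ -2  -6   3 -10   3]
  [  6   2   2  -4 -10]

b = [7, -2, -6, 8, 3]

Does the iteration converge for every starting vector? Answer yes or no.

yes

Diagonal D = diag(11, 12, -8, -10, -10); L, U strict lower/upper.
T_GS = -(D+L)⁻¹U: row 0 first, T[0,3] = -(-1)/(11) = +0.0909; later rows by forward substitution.
  T[0,:] = [+0.0000  +0.1818  +0.5455  +0.0909  -0.5455]
  T[1,:] = [+0.0000  -0.0455  +0.0303  -0.5227  -0.3636]
  T[2,:] = [+0.0000  -0.1591  -0.3939  -0.0795  +0.3523]
  T[3,:] = [+0.0000  -0.0568  -0.2455  +0.2716  +0.7330]
  T[4,:] = [+0.0000  +0.0909  +0.3527  -0.1745  -0.6227]
eigenvalue magnitudes: 0.8298, 0.1703, 0.1703, 0.0567, 0.0000.
ρ(T) = max|λ| = 0.8298; 0.8298 < 1 ⇒ converges.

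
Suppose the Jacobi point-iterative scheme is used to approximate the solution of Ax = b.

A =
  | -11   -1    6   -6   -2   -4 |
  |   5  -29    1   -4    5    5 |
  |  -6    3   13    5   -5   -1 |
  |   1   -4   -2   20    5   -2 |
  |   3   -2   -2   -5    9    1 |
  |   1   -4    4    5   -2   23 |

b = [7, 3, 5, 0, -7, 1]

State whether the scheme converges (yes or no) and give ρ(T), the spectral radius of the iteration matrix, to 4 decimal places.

Split A = D + L + U, D = diag(-11, -29, 13, 20, 9, 23).
T_J = -D⁻¹(L+U): T[5,0] = -(1)/(23) = -0.0435; T[5,5] = 0.
  T[0,:] = [+0.0000, -0.0909, +0.5455, -0.5455, -0.1818, -0.3636]
  T[1,:] = [+0.1724, +0.0000, +0.0345, -0.1379, +0.1724, +0.1724]
  T[2,:] = [+0.4615, -0.2308, +0.0000, -0.3846, +0.3846, +0.0769]
  T[3,:] = [-0.0500, +0.2000, +0.1000, +0.0000, -0.2500, +0.1000]
  T[4,:] = [-0.3333, +0.2222, +0.2222, +0.5556, +0.0000, -0.1111]
  T[5,:] = [-0.0435, +0.1739, -0.1739, -0.2174, +0.0870, +0.0000]
|eigenvalues of T|: 0.7047, 0.4396, 0.4062, 0.4062, 0.3117, 0.1060.
ρ(T) = max|λ| = 0.7047; 0.7047 < 1: convergent.

yes, ρ = 0.7047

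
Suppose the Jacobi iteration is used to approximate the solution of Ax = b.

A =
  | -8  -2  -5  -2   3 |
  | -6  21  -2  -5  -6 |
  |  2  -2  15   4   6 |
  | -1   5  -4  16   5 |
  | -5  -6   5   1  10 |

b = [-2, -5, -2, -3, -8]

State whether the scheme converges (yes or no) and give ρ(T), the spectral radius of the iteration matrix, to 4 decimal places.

yes, ρ = 0.8457

Let D = diag(-8, 21, 15, 16, 10); L, U the strict triangles.
T_J = -D⁻¹(L+U): T[3,1] = -(5)/(16) = -0.3125; T[3,3] = 0.
  T[0,:] = [+0.0000 -0.2500 -0.6250 -0.2500 +0.3750]
  T[1,:] = [+0.2857 +0.0000 +0.0952 +0.2381 +0.2857]
  T[2,:] = [-0.1333 +0.1333 +0.0000 -0.2667 -0.4000]
  T[3,:] = [+0.0625 -0.3125 +0.2500 +0.0000 -0.3125]
  T[4,:] = [+0.5000 +0.6000 -0.5000 -0.1000 +0.0000]
|eigenvalues of T|: 0.8457, 0.6740, 0.4098, 0.4098, 0.0983.
ρ(T) = max|λ| = 0.8457; 0.8457 < 1 ⇒ converges.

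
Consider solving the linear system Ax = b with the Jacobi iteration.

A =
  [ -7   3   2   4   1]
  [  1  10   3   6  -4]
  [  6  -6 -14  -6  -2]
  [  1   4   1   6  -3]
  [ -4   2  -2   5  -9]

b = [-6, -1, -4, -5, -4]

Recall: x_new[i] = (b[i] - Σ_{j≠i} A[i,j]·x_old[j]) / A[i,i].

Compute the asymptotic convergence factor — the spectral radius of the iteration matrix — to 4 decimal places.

Write A = D+L+U with D = diag(-7, 10, -14, 6, -9).
Jacobi T = -D⁻¹(L+U): T[3,4] = -(-3)/(6) = +0.5000; T[3,3] = 0.
  T[0,:] = [+0.0000, +0.4286, +0.2857, +0.5714, +0.1429]
  T[1,:] = [-0.1000, +0.0000, -0.3000, -0.6000, +0.4000]
  T[2,:] = [+0.4286, -0.4286, +0.0000, -0.4286, -0.1429]
  T[3,:] = [-0.1667, -0.6667, -0.1667, +0.0000, +0.5000]
  T[4,:] = [-0.4444, +0.2222, -0.2222, +0.5556, +0.0000]
|λ(T)| sorted: 1.1346, 0.6418, 0.4618, 0.4618, 0.2251.
ρ = 1.1346; 1.1346 > 1: divergent.

1.1346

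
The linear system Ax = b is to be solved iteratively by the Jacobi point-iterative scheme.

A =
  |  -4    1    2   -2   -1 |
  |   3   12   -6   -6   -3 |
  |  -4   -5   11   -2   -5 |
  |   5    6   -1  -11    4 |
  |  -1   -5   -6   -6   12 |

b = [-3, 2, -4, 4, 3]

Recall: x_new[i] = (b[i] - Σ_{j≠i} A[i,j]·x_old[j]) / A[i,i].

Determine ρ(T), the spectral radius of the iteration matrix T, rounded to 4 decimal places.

1.1502

Split A = D + L + U, D = diag(-4, 12, 11, -11, 12).
T_J = -D⁻¹(L+U): T[2,1] = -(-5)/(11) = +0.4545; T[2,2] = 0.
  T[0,:] = [+0.0000 +0.2500 +0.5000 -0.5000 -0.2500]
  T[1,:] = [-0.2500 +0.0000 +0.5000 +0.5000 +0.2500]
  T[2,:] = [+0.3636 +0.4545 +0.0000 +0.1818 +0.4545]
  T[3,:] = [+0.4545 +0.5455 -0.0909 +0.0000 +0.3636]
  T[4,:] = [+0.0833 +0.4167 +0.5000 +0.5000 +0.0000]
|eigenvalues of T|: 1.1502, 0.6660, 0.3907, 0.3907, 0.0383.
ρ = 1.1502; 1.1502 > 1, so it fails to converge.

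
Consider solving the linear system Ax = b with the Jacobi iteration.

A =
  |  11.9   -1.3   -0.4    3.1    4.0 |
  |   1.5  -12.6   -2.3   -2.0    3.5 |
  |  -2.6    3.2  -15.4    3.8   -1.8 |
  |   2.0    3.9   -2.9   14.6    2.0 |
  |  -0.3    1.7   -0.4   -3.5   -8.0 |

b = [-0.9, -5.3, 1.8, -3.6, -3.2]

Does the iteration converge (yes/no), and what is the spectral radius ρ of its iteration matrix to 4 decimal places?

yes, ρ = 0.5143

Diagonal D = diag(11.9, -12.6, -15.4, 14.6, -8); L, U strict lower/upper.
Jacobi: T = -D⁻¹(L+U), T[4,1] = -(1.7)/(-8) = +0.2125; T[4,4] = 0.
  T[0,:] = [+0.0000  +0.1092  +0.0336  -0.2605  -0.3361]
  T[1,:] = [+0.1190  +0.0000  -0.1825  -0.1587  +0.2778]
  T[2,:] = [-0.1688  +0.2078  +0.0000  +0.2468  -0.1169]
  T[3,:] = [-0.1370  -0.2671  +0.1986  +0.0000  -0.1370]
  T[4,:] = [-0.0375  +0.2125  -0.0500  -0.4375  +0.0000]
eigenvalue magnitudes: 0.5143, 0.3650, 0.3650, 0.2144, 0.0829.
ρ = 0.5143; 0.5143 < 1: convergent.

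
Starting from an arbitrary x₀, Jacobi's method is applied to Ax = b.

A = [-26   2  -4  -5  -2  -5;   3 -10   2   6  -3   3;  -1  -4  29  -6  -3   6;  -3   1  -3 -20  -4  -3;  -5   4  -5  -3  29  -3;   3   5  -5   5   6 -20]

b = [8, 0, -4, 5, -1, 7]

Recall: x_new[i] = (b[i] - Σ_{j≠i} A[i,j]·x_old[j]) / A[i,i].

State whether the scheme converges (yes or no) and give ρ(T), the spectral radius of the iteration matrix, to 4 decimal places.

Let D = diag(-26, -10, 29, -20, 29, -20); L, U the strict triangles.
Jacobi T = -D⁻¹(L+U): T[5,0] = -(3)/(-20) = +0.1500; T[5,5] = 0.
  T[0,:] = [+0.0000, +0.0769, -0.1538, -0.1923, -0.0769, -0.1923]
  T[1,:] = [+0.3000, +0.0000, +0.2000, +0.6000, -0.3000, +0.3000]
  T[2,:] = [+0.0345, +0.1379, +0.0000, +0.2069, +0.1034, -0.2069]
  T[3,:] = [-0.1500, +0.0500, -0.1500, +0.0000, -0.2000, -0.1500]
  T[4,:] = [+0.1724, -0.1379, +0.1724, +0.1034, +0.0000, +0.1034]
  T[5,:] = [+0.1500, +0.2500, -0.2500, +0.2500, +0.3000, +0.0000]
|roots of det(T-λI)|: 0.6637, 0.3161, 0.3161, 0.2938, 0.1597, 0.1597.
ρ = 0.6637; 0.6637 < 1: convergent.

yes, ρ = 0.6637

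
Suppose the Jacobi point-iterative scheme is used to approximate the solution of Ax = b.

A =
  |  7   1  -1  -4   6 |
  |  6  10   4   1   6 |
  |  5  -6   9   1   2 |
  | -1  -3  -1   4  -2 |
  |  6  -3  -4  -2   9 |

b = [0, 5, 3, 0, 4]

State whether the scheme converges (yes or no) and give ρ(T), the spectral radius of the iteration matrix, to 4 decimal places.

no, ρ = 1.1235

Split A = D + L + U, D = diag(7, 10, 9, 4, 9).
T_J = -D⁻¹(L+U): T[4,1] = -(-3)/(9) = +0.3333; T[4,4] = 0.
  T[0,:] = [+0.0000  -0.1429  +0.1429  +0.5714  -0.8571]
  T[1,:] = [-0.6000  +0.0000  -0.4000  -0.1000  -0.6000]
  T[2,:] = [-0.5556  +0.6667  +0.0000  -0.1111  -0.2222]
  T[3,:] = [+0.2500  +0.7500  +0.2500  +0.0000  +0.5000]
  T[4,:] = [-0.6667  +0.3333  +0.4444  +0.2222  +0.0000]
|roots of det(T-λI)|: 1.1235, 0.8807, 0.8807, 0.7053, 0.0847.
spectral radius ρ = 1.1235; 1.1235 > 1: divergent.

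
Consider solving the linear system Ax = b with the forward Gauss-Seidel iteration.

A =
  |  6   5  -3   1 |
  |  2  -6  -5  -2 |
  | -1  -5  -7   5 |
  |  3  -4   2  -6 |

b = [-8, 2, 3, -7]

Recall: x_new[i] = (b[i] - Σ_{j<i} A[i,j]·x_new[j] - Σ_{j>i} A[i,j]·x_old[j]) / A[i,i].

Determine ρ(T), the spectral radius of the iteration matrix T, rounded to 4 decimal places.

1.3289

Split A = D + L + U, D = diag(6, -6, -7, -6).
Gauss-Seidel: T = -(D+L)⁻¹U, row 0 first, T[0,2] = -(-3)/(6) = +0.5000; later rows by forward substitution.
  T[0,:] = [+0.0000, -0.8333, +0.5000, -0.1667]
  T[1,:] = [+0.0000, -0.2778, -0.6667, -0.3889]
  T[2,:] = [+0.0000, +0.3175, +0.4048, +1.0159]
  T[3,:] = [+0.0000, -0.1257, +0.8294, +0.5146]
moduli |λ_i(T)| = 1.3289, 0.4320, 0.4320, 0.0000.
ρ(T) = max|λ| = 1.3289; 1.3289 > 1: divergent.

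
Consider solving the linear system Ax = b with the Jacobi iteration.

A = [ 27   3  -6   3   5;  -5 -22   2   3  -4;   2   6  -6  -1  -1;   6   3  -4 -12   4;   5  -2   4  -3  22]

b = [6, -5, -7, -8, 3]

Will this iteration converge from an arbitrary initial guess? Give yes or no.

yes

Write A = D+L+U with D = diag(27, -22, -6, -12, 22).
T_J = -D⁻¹(L+U): T[4,2] = -(4)/(22) = -0.1818; T[4,4] = 0.
  T[0,:] = [+0.0000, -0.1111, +0.2222, -0.1111, -0.1852]
  T[1,:] = [-0.2273, +0.0000, +0.0909, +0.1364, -0.1818]
  T[2,:] = [+0.3333, +1.0000, +0.0000, -0.1667, -0.1667]
  T[3,:] = [+0.5000, +0.2500, -0.3333, +0.0000, +0.3333]
  T[4,:] = [-0.2273, +0.0909, -0.1818, +0.1364, +0.0000]
moduli |λ_i(T)| = 0.6323, 0.4961, 0.1988, 0.1988, 0.1258.
ρ = 0.6323; 0.6323 < 1, so it converges for any x₀.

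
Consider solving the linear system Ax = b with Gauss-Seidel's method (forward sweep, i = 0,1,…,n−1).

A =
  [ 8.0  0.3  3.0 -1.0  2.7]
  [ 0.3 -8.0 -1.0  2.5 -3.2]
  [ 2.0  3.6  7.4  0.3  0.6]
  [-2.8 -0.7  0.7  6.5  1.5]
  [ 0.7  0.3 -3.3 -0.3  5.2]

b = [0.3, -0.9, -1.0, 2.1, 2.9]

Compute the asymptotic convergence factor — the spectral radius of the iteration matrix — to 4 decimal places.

0.5853

A = D + L + U where D = diag(8, -8, 7.4, 6.5, 5.2).
GS T = -(D+L)⁻¹U: row 0 first, T[0,1] = -(0.3)/(8) = -0.0375; later rows by forward substitution.
  T[0,:] = [+0.0000  -0.0375  -0.3750  +0.1250  -0.3375]
  T[1,:] = [+0.0000  -0.0014  -0.1391  +0.3172  -0.4127]
  T[2,:] = [+0.0000  +0.0108  +0.1690  -0.2286  +0.2109]
  T[3,:] = [+0.0000  -0.0175  -0.1947  +0.1126  -0.4433]
  T[4,:] = [+0.0000  +0.0110  +0.1545  -0.1737  +0.1775]
|λ(T)| sorted: 0.5853, 0.1228, 0.0118, 0.0070, 0.0000.
spectral radius ρ = 0.5853; 0.5853 < 1 ⇒ converges.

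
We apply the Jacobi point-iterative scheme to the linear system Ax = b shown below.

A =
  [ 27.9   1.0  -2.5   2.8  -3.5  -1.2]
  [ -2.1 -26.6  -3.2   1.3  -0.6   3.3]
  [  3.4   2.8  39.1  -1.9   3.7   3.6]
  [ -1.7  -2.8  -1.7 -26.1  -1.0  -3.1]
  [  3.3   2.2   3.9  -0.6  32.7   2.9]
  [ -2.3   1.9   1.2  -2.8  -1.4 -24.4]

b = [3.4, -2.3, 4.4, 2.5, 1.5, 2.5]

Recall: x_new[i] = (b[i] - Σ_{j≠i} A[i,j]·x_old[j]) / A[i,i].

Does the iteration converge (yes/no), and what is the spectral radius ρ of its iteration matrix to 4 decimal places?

yes, ρ = 0.1816

A = D + L + U where D = diag(27.9, -26.6, 39.1, -26.1, 32.7, -24.4).
T_J = -D⁻¹(L+U): T[4,1] = -(2.2)/(32.7) = -0.0673; T[4,4] = 0.
  T[0,:] = [+0.0000 -0.0358 +0.0896 -0.1004 +0.1254 +0.0430]
  T[1,:] = [-0.0789 +0.0000 -0.1203 +0.0489 -0.0226 +0.1241]
  T[2,:] = [-0.0870 -0.0716 +0.0000 +0.0486 -0.0946 -0.0921]
  T[3,:] = [-0.0651 -0.1073 -0.0651 +0.0000 -0.0383 -0.1188]
  T[4,:] = [-0.1009 -0.0673 -0.1193 +0.0183 +0.0000 -0.0887]
  T[5,:] = [-0.0943 +0.0779 +0.0492 -0.1148 -0.0574 +0.0000]
|λ(T)| sorted: 0.1816, 0.1381, 0.1381, 0.1143, 0.1143, 0.1125.
spectral radius ρ = 0.1816; 0.1816 < 1: convergent.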